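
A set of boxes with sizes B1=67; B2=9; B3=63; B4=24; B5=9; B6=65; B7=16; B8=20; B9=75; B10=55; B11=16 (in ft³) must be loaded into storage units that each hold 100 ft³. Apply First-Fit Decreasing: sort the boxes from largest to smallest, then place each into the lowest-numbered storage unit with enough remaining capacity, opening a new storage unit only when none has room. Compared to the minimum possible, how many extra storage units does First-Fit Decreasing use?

First-Fit Decreasing: [75,24] [67,20,9] [65,16,16] [63,9] [55] → 5 storage units.
Total size 419 ft³; any packing needs at least ⌈419/100⌉ = 5 storage units.
So 5 is already optimal.

0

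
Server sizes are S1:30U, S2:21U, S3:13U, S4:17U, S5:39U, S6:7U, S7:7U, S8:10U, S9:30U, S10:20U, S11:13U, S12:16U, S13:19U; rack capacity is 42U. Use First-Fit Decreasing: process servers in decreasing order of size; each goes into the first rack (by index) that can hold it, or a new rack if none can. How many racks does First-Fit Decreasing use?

Sorted descending: 39, 30, 30, 21, 20, 19, 17, 16, 13, 13, 10, 7, 7.
Put 39U in rack 1; 3U remain.
Put 30U in rack 2; 12U remain.
Put 30U in rack 3; 12U remain.
Put 21U in rack 4; 21U remain.
Put 20U in rack 4; 1U remain.
Put 19U in rack 5; 23U remain.
Put 17U in rack 5; 6U remain.
Put 16U in rack 6; 26U remain.
Put 13U in rack 6; 13U remain.
Put 13U in rack 6; 0U remain.
Put 10U in rack 2; 2U remain.
Put 7U in rack 3; 5U remain.
Put 7U in rack 7; 35U remain.

7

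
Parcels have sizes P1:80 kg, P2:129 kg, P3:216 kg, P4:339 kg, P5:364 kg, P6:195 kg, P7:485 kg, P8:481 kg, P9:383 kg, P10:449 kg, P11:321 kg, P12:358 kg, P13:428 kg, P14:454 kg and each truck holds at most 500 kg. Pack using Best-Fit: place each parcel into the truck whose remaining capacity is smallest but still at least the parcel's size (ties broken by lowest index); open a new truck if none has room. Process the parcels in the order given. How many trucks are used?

P1 (80 kg) → truck 1 (remaining 420 kg)
P2 (129 kg) → truck 1 (remaining 291 kg)
P3 (216 kg) → truck 1 (remaining 75 kg)
P4 (339 kg) → truck 2 (remaining 161 kg)
P5 (364 kg) → truck 3 (remaining 136 kg)
P6 (195 kg) → truck 4 (remaining 305 kg)
P7 (485 kg) → truck 5 (remaining 15 kg)
P8 (481 kg) → truck 6 (remaining 19 kg)
P9 (383 kg) → truck 7 (remaining 117 kg)
P10 (449 kg) → truck 8 (remaining 51 kg)
P11 (321 kg) → truck 9 (remaining 179 kg)
P12 (358 kg) → truck 10 (remaining 142 kg)
P13 (428 kg) → truck 11 (remaining 72 kg)
P14 (454 kg) → truck 12 (remaining 46 kg)
Final trucks: [80,129,216] [339] [364] [195] [485] [481] [383] [449] [321] [358] [428] [454].

12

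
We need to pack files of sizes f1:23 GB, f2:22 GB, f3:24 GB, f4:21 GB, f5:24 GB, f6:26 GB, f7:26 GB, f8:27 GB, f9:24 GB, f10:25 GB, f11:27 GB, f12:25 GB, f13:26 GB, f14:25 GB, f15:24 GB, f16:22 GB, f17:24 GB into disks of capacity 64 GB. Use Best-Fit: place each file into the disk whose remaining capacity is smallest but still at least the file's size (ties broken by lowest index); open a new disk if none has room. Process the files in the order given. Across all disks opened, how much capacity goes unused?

161

Put f1 (23 GB) in disk 1; 41 GB remain.
Put f2 (22 GB) in disk 1; 19 GB remain.
Put f3 (24 GB) in disk 2; 40 GB remain.
Put f4 (21 GB) in disk 2; 19 GB remain.
Put f5 (24 GB) in disk 3; 40 GB remain.
Put f6 (26 GB) in disk 3; 14 GB remain.
Put f7 (26 GB) in disk 4; 38 GB remain.
Put f8 (27 GB) in disk 4; 11 GB remain.
Put f9 (24 GB) in disk 5; 40 GB remain.
Put f10 (25 GB) in disk 5; 15 GB remain.
Put f11 (27 GB) in disk 6; 37 GB remain.
Put f12 (25 GB) in disk 6; 12 GB remain.
Put f13 (26 GB) in disk 7; 38 GB remain.
Put f14 (25 GB) in disk 7; 13 GB remain.
Put f15 (24 GB) in disk 8; 40 GB remain.
Put f16 (22 GB) in disk 8; 18 GB remain.
Put f17 (24 GB) in disk 9; 40 GB remain.
9 disks × 64 GB = 576 GB; used 415 GB; unused 161 GB.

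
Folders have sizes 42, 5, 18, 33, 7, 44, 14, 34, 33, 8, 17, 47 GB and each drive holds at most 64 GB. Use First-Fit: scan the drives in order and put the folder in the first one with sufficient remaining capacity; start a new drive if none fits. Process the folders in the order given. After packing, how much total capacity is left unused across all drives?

Put 42 GB in drive 1; 22 GB remain.
Put 5 GB in drive 1; 17 GB remain.
Put 18 GB in drive 2; 46 GB remain.
Put 33 GB in drive 2; 13 GB remain.
Put 7 GB in drive 1; 10 GB remain.
Put 44 GB in drive 3; 20 GB remain.
Put 14 GB in drive 3; 6 GB remain.
Put 34 GB in drive 4; 30 GB remain.
Put 33 GB in drive 5; 31 GB remain.
Put 8 GB in drive 1; 2 GB remain.
Put 17 GB in drive 4; 13 GB remain.
Put 47 GB in drive 6; 17 GB remain.
6 drives × 64 GB = 384 GB; used 302 GB; unused 82 GB.

82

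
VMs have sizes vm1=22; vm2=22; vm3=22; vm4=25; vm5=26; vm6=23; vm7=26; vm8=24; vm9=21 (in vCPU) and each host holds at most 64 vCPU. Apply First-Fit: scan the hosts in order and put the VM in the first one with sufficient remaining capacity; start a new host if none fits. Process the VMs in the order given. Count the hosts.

host 1: place vm1 (22 vCPU), 42 vCPU left
host 1: place vm2 (22 vCPU), 20 vCPU left
host 2: place vm3 (22 vCPU), 42 vCPU left
host 2: place vm4 (25 vCPU), 17 vCPU left
host 3: place vm5 (26 vCPU), 38 vCPU left
host 3: place vm6 (23 vCPU), 15 vCPU left
host 4: place vm7 (26 vCPU), 38 vCPU left
host 4: place vm8 (24 vCPU), 14 vCPU left
host 5: place vm9 (21 vCPU), 43 vCPU left

5 hosts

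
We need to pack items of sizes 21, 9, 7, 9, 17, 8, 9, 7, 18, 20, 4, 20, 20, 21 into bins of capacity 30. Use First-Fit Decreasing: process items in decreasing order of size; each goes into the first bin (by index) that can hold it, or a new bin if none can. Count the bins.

Sorted descending: 21, 21, 20, 20, 20, 18, 17, 9, 9, 9, 8, 7, 7, 4.
21 → bin 1 (remaining 9)
21 → bin 2 (remaining 9)
20 → bin 3 (remaining 10)
20 → bin 4 (remaining 10)
20 → bin 5 (remaining 10)
18 → bin 6 (remaining 12)
17 → bin 7 (remaining 13)
9 → bin 1 (remaining 0)
9 → bin 2 (remaining 0)
9 → bin 3 (remaining 1)
8 → bin 4 (remaining 2)
7 → bin 5 (remaining 3)
7 → bin 6 (remaining 5)
4 → bin 6 (remaining 1)
Final bins: [21,9] [21,9] [20,9] [20,8] [20,7] [18,7,4] [17].

7 bins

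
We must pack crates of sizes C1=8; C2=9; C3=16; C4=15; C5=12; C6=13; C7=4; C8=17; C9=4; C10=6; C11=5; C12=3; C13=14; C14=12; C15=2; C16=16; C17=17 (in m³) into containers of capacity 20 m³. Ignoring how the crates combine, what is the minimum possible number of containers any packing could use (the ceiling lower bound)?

Total size = 8 + 9 + 16 + 15 + 12 + 13 + 4 + 17 + 4 + 6 + 5 + 3 + 14 + 12 + 2 + 16 + 17 = 173 m³.
⌈173 / 20⌉ = 9.

9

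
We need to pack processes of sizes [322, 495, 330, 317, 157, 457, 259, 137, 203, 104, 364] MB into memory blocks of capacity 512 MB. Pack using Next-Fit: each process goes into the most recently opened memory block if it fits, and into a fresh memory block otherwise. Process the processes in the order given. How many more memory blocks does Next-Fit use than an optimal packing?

Next-Fit: [322] [495] [330] [317,157] [457] [259,137] [203,104] [364] → 8 memory blocks.
Total size 3145 MB; any packing needs at least ⌈3145/512⌉ = 7 memory blocks.
An optimal packing achieves that bound: [495] [457] [364,137] [330,157] [322,104] [317] [259,203] → 7 memory blocks.
Excess: 8 − 7 = 1.

1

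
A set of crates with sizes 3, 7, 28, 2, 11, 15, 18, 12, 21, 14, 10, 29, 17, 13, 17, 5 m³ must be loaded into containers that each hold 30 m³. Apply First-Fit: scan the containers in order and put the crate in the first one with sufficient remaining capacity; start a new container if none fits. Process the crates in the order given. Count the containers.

3 m³ → container 1 (remaining 27 m³)
7 m³ → container 1 (remaining 20 m³)
28 m³ → container 2 (remaining 2 m³)
2 m³ → container 1 (remaining 18 m³)
11 m³ → container 1 (remaining 7 m³)
15 m³ → container 3 (remaining 15 m³)
18 m³ → container 4 (remaining 12 m³)
12 m³ → container 3 (remaining 3 m³)
21 m³ → container 5 (remaining 9 m³)
14 m³ → container 6 (remaining 16 m³)
10 m³ → container 4 (remaining 2 m³)
29 m³ → container 7 (remaining 1 m³)
17 m³ → container 8 (remaining 13 m³)
13 m³ → container 6 (remaining 3 m³)
17 m³ → container 9 (remaining 13 m³)
5 m³ → container 1 (remaining 2 m³)
Final containers: [3,7,2,11,5] [28] [15,12] [18,10] [21] [14,13] [29] [17] [17].

9 containers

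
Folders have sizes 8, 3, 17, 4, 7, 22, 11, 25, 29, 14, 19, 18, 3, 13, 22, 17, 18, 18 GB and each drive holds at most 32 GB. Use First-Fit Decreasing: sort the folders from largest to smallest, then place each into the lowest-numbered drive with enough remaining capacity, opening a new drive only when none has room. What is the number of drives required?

Sorted descending: 29, 25, 22, 22, 19, 18, 18, 18, 17, 17, 14, 13, 11, 8, 7, 4, 3, 3.
drive 1: place 29 GB, 3 GB left
drive 2: place 25 GB, 7 GB left
drive 3: place 22 GB, 10 GB left
drive 4: place 22 GB, 10 GB left
drive 5: place 19 GB, 13 GB left
drive 6: place 18 GB, 14 GB left
drive 7: place 18 GB, 14 GB left
drive 8: place 18 GB, 14 GB left
drive 9: place 17 GB, 15 GB left
drive 10: place 17 GB, 15 GB left
drive 6: place 14 GB, 0 GB left
drive 5: place 13 GB, 0 GB left
drive 7: place 11 GB, 3 GB left
drive 3: place 8 GB, 2 GB left
drive 2: place 7 GB, 0 GB left
drive 4: place 4 GB, 6 GB left
drive 1: place 3 GB, 0 GB left
drive 4: place 3 GB, 3 GB left

10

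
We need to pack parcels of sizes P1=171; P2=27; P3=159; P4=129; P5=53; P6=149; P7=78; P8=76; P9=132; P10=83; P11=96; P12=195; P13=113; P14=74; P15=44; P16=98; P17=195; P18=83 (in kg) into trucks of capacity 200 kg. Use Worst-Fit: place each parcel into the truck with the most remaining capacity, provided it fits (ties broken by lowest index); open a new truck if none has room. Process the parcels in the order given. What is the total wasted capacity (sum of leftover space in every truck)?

Put P1 (171 kg) in truck 1; 29 kg remain.
Put P2 (27 kg) in truck 1; 2 kg remain.
Put P3 (159 kg) in truck 2; 41 kg remain.
Put P4 (129 kg) in truck 3; 71 kg remain.
Put P5 (53 kg) in truck 3; 18 kg remain.
Put P6 (149 kg) in truck 4; 51 kg remain.
Put P7 (78 kg) in truck 5; 122 kg remain.
Put P8 (76 kg) in truck 5; 46 kg remain.
Put P9 (132 kg) in truck 6; 68 kg remain.
Put P10 (83 kg) in truck 7; 117 kg remain.
Put P11 (96 kg) in truck 7; 21 kg remain.
Put P12 (195 kg) in truck 8; 5 kg remain.
Put P13 (113 kg) in truck 9; 87 kg remain.
Put P14 (74 kg) in truck 9; 13 kg remain.
Put P15 (44 kg) in truck 6; 24 kg remain.
Put P16 (98 kg) in truck 10; 102 kg remain.
Put P17 (195 kg) in truck 11; 5 kg remain.
Put P18 (83 kg) in truck 10; 19 kg remain.
11 trucks × 200 kg = 2200 kg; used 1955 kg; unused 245 kg.

245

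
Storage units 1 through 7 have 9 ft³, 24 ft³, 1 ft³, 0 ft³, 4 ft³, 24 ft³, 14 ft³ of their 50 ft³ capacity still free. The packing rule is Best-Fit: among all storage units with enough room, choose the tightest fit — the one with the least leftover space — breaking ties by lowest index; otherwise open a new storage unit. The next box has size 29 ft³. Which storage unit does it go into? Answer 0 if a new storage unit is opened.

0

No storage unit has ≥ 29 ft³ free, so a new storage unit is opened.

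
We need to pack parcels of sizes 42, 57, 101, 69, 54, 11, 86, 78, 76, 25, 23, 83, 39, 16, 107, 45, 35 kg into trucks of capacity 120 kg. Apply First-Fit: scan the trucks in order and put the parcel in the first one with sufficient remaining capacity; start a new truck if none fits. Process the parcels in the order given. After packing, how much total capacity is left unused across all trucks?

42 kg → truck 1 (remaining 78 kg)
57 kg → truck 1 (remaining 21 kg)
101 kg → truck 2 (remaining 19 kg)
69 kg → truck 3 (remaining 51 kg)
54 kg → truck 4 (remaining 66 kg)
11 kg → truck 1 (remaining 10 kg)
86 kg → truck 5 (remaining 34 kg)
78 kg → truck 6 (remaining 42 kg)
76 kg → truck 7 (remaining 44 kg)
25 kg → truck 3 (remaining 26 kg)
23 kg → truck 3 (remaining 3 kg)
83 kg → truck 8 (remaining 37 kg)
39 kg → truck 4 (remaining 27 kg)
16 kg → truck 2 (remaining 3 kg)
107 kg → truck 9 (remaining 13 kg)
45 kg → truck 10 (remaining 75 kg)
35 kg → truck 6 (remaining 7 kg)
10 trucks × 120 kg = 1200 kg; used 947 kg; unused 253 kg.

253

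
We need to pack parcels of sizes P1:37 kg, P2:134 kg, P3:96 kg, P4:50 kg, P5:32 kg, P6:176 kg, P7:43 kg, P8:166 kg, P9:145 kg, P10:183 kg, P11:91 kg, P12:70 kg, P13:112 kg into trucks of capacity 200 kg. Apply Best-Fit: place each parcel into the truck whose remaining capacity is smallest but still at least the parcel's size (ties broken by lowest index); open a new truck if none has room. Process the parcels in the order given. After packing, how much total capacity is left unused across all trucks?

265

truck 1: place P1 (37 kg), 163 kg left
truck 1: place P2 (134 kg), 29 kg left
truck 2: place P3 (96 kg), 104 kg left
truck 2: place P4 (50 kg), 54 kg left
truck 2: place P5 (32 kg), 22 kg left
truck 3: place P6 (176 kg), 24 kg left
truck 4: place P7 (43 kg), 157 kg left
truck 5: place P8 (166 kg), 34 kg left
truck 4: place P9 (145 kg), 12 kg left
truck 6: place P10 (183 kg), 17 kg left
truck 7: place P11 (91 kg), 109 kg left
truck 7: place P12 (70 kg), 39 kg left
truck 8: place P13 (112 kg), 88 kg left
8 trucks × 200 kg = 1600 kg; used 1335 kg; unused 265 kg.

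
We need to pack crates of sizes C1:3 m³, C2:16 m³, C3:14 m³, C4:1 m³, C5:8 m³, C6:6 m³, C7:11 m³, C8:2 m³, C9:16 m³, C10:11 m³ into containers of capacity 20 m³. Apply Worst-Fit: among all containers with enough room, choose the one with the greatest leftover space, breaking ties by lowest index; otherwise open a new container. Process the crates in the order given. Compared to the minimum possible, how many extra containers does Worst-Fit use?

Worst-Fit: [3,16] [14,1] [8,6] [11,2] [16] [11] → 6 containers.
Total size 88 m³; any packing needs at least ⌈88/20⌉ = 5 containers.
An optimal packing achieves that bound: [16,3,1] [16,2] [14,6] [11,8] [11] → 5 containers.
Excess: 6 − 5 = 1.

1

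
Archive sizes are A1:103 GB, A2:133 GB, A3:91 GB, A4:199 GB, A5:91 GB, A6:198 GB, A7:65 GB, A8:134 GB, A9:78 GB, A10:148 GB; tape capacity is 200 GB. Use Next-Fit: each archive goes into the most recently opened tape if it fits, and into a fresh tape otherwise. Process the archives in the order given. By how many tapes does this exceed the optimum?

Next-Fit: [103] [133] [91] [199] [91] [198] [65,134] [78] [148] → 9 tapes.
Total size 1240 GB; any packing needs at least ⌈1240/200⌉ = 7 tapes.
An optimal packing achieves that bound: [199] [198] [148] [134,65] [133] [103,91] [91,78] → 7 tapes.
Excess: 9 − 7 = 2.

2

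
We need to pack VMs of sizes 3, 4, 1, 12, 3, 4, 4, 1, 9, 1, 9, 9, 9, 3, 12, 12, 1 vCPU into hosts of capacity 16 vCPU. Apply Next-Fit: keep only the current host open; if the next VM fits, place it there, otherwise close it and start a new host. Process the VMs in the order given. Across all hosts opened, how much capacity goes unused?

Put 3 vCPU in host 1; 13 vCPU remain.
Put 4 vCPU in host 1; 9 vCPU remain.
Put 1 vCPU in host 1; 8 vCPU remain.
Put 12 vCPU in host 2; 4 vCPU remain.
Put 3 vCPU in host 2; 1 vCPU remain.
Put 4 vCPU in host 3; 12 vCPU remain.
Put 4 vCPU in host 3; 8 vCPU remain.
Put 1 vCPU in host 3; 7 vCPU remain.
Put 9 vCPU in host 4; 7 vCPU remain.
Put 1 vCPU in host 4; 6 vCPU remain.
Put 9 vCPU in host 5; 7 vCPU remain.
Put 9 vCPU in host 6; 7 vCPU remain.
Put 9 vCPU in host 7; 7 vCPU remain.
Put 3 vCPU in host 7; 4 vCPU remain.
Put 12 vCPU in host 8; 4 vCPU remain.
Put 12 vCPU in host 9; 4 vCPU remain.
Put 1 vCPU in host 9; 3 vCPU remain.
9 hosts × 16 vCPU = 144 vCPU; used 97 vCPU; unused 47 vCPU.

47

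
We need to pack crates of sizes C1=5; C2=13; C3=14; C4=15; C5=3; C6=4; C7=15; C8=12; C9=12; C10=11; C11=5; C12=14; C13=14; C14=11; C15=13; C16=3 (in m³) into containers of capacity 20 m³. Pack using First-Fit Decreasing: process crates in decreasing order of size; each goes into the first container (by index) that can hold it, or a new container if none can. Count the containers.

Sorted descending: 15, 15, 14, 14, 14, 13, 13, 12, 12, 11, 11, 5, 5, 4, 3, 3.
container 1: place 15 m³, 5 m³ left
container 2: place 15 m³, 5 m³ left
container 3: place 14 m³, 6 m³ left
container 4: place 14 m³, 6 m³ left
container 5: place 14 m³, 6 m³ left
container 6: place 13 m³, 7 m³ left
container 7: place 13 m³, 7 m³ left
container 8: place 12 m³, 8 m³ left
container 9: place 12 m³, 8 m³ left
container 10: place 11 m³, 9 m³ left
container 11: place 11 m³, 9 m³ left
container 1: place 5 m³, 0 m³ left
container 2: place 5 m³, 0 m³ left
container 3: place 4 m³, 2 m³ left
container 4: place 3 m³, 3 m³ left
container 4: place 3 m³, 0 m³ left

11 containers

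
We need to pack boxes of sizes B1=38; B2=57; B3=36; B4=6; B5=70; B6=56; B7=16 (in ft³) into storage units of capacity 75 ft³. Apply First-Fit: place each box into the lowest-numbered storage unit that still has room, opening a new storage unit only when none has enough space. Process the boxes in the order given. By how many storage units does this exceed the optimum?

First-Fit: [38,36] [57,6] [70] [56,16] → 4 storage units.
Total size 279 ft³; any packing needs at least ⌈279/75⌉ = 4 storage units.
So 4 is already optimal.

0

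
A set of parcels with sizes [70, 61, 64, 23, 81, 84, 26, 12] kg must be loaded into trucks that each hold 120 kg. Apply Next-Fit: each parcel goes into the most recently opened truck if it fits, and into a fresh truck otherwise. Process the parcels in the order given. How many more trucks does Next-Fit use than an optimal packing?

1

Next-Fit: [70] [61] [64,23] [81] [84,26] [12] → 6 trucks.
5 parcels exceed 60 kg (half the capacity), and no two of those can share a truck, so at least 5 trucks are needed.
An optimal packing achieves that bound: [84,26] [81,23,12] [70] [64] [61] → 5 trucks.
Excess: 6 − 5 = 1.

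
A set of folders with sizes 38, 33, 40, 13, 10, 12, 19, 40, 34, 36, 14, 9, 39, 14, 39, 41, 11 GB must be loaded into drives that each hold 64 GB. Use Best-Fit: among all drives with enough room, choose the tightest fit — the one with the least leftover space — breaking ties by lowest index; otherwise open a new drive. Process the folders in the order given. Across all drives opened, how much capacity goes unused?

drive 1: place 38 GB, 26 GB left
drive 2: place 33 GB, 31 GB left
drive 3: place 40 GB, 24 GB left
drive 3: place 13 GB, 11 GB left
drive 3: place 10 GB, 1 GB left
drive 1: place 12 GB, 14 GB left
drive 2: place 19 GB, 12 GB left
drive 4: place 40 GB, 24 GB left
drive 5: place 34 GB, 30 GB left
drive 6: place 36 GB, 28 GB left
drive 1: place 14 GB, 0 GB left
drive 2: place 9 GB, 3 GB left
drive 7: place 39 GB, 25 GB left
drive 4: place 14 GB, 10 GB left
drive 8: place 39 GB, 25 GB left
drive 9: place 41 GB, 23 GB left
drive 9: place 11 GB, 12 GB left
9 drives × 64 GB = 576 GB; used 442 GB; unused 134 GB.

134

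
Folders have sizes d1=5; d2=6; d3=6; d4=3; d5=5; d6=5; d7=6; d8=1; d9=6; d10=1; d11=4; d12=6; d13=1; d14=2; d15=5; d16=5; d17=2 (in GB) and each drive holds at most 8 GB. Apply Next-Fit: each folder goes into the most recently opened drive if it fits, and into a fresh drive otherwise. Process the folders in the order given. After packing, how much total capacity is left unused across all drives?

d1 (5 GB) → drive 1 (remaining 3 GB)
d2 (6 GB) → drive 2 (remaining 2 GB)
d3 (6 GB) → drive 3 (remaining 2 GB)
d4 (3 GB) → drive 4 (remaining 5 GB)
d5 (5 GB) → drive 4 (remaining 0 GB)
d6 (5 GB) → drive 5 (remaining 3 GB)
d7 (6 GB) → drive 6 (remaining 2 GB)
d8 (1 GB) → drive 6 (remaining 1 GB)
d9 (6 GB) → drive 7 (remaining 2 GB)
d10 (1 GB) → drive 7 (remaining 1 GB)
d11 (4 GB) → drive 8 (remaining 4 GB)
d12 (6 GB) → drive 9 (remaining 2 GB)
d13 (1 GB) → drive 9 (remaining 1 GB)
d14 (2 GB) → drive 10 (remaining 6 GB)
d15 (5 GB) → drive 10 (remaining 1 GB)
d16 (5 GB) → drive 11 (remaining 3 GB)
d17 (2 GB) → drive 11 (remaining 1 GB)
11 drives × 8 GB = 88 GB; used 69 GB; unused 19 GB.

19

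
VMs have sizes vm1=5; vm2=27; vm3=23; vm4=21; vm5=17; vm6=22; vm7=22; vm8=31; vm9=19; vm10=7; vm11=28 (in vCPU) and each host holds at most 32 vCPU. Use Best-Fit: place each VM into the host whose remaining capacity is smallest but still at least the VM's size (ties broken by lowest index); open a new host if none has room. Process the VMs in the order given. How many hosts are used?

9 hosts

Put vm1 (5 vCPU) in host 1; 27 vCPU remain.
Put vm2 (27 vCPU) in host 1; 0 vCPU remain.
Put vm3 (23 vCPU) in host 2; 9 vCPU remain.
Put vm4 (21 vCPU) in host 3; 11 vCPU remain.
Put vm5 (17 vCPU) in host 4; 15 vCPU remain.
Put vm6 (22 vCPU) in host 5; 10 vCPU remain.
Put vm7 (22 vCPU) in host 6; 10 vCPU remain.
Put vm8 (31 vCPU) in host 7; 1 vCPU remain.
Put vm9 (19 vCPU) in host 8; 13 vCPU remain.
Put vm10 (7 vCPU) in host 2; 2 vCPU remain.
Put vm11 (28 vCPU) in host 9; 4 vCPU remain.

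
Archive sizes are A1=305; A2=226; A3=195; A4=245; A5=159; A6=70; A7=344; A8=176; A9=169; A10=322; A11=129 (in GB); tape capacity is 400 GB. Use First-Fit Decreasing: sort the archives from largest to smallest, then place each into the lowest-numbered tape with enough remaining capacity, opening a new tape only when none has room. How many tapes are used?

Sorted descending: 344, 322, 305, 245, 226, 195, 176, 169, 159, 129, 70.
344 GB → tape 1 (remaining 56 GB)
322 GB → tape 2 (remaining 78 GB)
305 GB → tape 3 (remaining 95 GB)
245 GB → tape 4 (remaining 155 GB)
226 GB → tape 5 (remaining 174 GB)
195 GB → tape 6 (remaining 205 GB)
176 GB → tape 6 (remaining 29 GB)
169 GB → tape 5 (remaining 5 GB)
159 GB → tape 7 (remaining 241 GB)
129 GB → tape 4 (remaining 26 GB)
70 GB → tape 2 (remaining 8 GB)
Final tapes: [344] [322,70] [305] [245,129] [226,169] [195,176] [159].

7 tapes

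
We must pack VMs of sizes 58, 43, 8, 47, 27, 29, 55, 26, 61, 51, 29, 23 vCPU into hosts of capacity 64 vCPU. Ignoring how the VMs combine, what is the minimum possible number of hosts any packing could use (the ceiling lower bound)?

Total size = 58 + 43 + 8 + 47 + 27 + 29 + 55 + 26 + 61 + 51 + 29 + 23 = 457 vCPU.
⌈457 / 64⌉ = 8.

8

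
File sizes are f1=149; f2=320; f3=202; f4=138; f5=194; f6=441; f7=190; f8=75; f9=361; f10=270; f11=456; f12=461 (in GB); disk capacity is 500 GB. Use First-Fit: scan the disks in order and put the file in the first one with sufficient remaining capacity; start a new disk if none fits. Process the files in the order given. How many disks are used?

disk 1: place f1 (149 GB), 351 GB left
disk 1: place f2 (320 GB), 31 GB left
disk 2: place f3 (202 GB), 298 GB left
disk 2: place f4 (138 GB), 160 GB left
disk 3: place f5 (194 GB), 306 GB left
disk 4: place f6 (441 GB), 59 GB left
disk 3: place f7 (190 GB), 116 GB left
disk 2: place f8 (75 GB), 85 GB left
disk 5: place f9 (361 GB), 139 GB left
disk 6: place f10 (270 GB), 230 GB left
disk 7: place f11 (456 GB), 44 GB left
disk 8: place f12 (461 GB), 39 GB left
Final disks: [149,320] [202,138,75] [194,190] [441] [361] [270] [456] [461].

8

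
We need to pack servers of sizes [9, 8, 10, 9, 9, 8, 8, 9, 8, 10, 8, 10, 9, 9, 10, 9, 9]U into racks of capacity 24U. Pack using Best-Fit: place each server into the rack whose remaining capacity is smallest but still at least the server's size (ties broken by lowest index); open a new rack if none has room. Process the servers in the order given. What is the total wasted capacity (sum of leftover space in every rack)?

64

Put 9U in rack 1; 15U remain.
Put 8U in rack 1; 7U remain.
Put 10U in rack 2; 14U remain.
Put 9U in rack 2; 5U remain.
Put 9U in rack 3; 15U remain.
Put 8U in rack 3; 7U remain.
Put 8U in rack 4; 16U remain.
Put 9U in rack 4; 7U remain.
Put 8U in rack 5; 16U remain.
Put 10U in rack 5; 6U remain.
Put 8U in rack 6; 16U remain.
Put 10U in rack 6; 6U remain.
Put 9U in rack 7; 15U remain.
Put 9U in rack 7; 6U remain.
Put 10U in rack 8; 14U remain.
Put 9U in rack 8; 5U remain.
Put 9U in rack 9; 15U remain.
9 racks × 24U = 216U; used 152U; unused 64U.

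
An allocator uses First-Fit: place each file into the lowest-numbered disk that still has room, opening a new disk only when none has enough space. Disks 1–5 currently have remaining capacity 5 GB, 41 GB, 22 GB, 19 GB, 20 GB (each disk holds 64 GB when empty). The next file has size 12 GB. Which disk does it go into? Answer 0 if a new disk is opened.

2

Disks with room: disk 2 (41 GB), disk 3 (22 GB), disk 4 (19 GB), disk 5 (20 GB).
The first with room is disk 2.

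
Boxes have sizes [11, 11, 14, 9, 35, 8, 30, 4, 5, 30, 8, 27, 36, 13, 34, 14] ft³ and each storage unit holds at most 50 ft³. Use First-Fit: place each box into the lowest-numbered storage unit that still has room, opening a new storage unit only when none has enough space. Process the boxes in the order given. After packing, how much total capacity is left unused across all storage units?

61

Put 11 ft³ in storage unit 1; 39 ft³ remain.
Put 11 ft³ in storage unit 1; 28 ft³ remain.
Put 14 ft³ in storage unit 1; 14 ft³ remain.
Put 9 ft³ in storage unit 1; 5 ft³ remain.
Put 35 ft³ in storage unit 2; 15 ft³ remain.
Put 8 ft³ in storage unit 2; 7 ft³ remain.
Put 30 ft³ in storage unit 3; 20 ft³ remain.
Put 4 ft³ in storage unit 1; 1 ft³ remain.
Put 5 ft³ in storage unit 2; 2 ft³ remain.
Put 30 ft³ in storage unit 4; 20 ft³ remain.
Put 8 ft³ in storage unit 3; 12 ft³ remain.
Put 27 ft³ in storage unit 5; 23 ft³ remain.
Put 36 ft³ in storage unit 6; 14 ft³ remain.
Put 13 ft³ in storage unit 4; 7 ft³ remain.
Put 34 ft³ in storage unit 7; 16 ft³ remain.
Put 14 ft³ in storage unit 5; 9 ft³ remain.
7 storage units × 50 ft³ = 350 ft³; used 289 ft³; unused 61 ft³.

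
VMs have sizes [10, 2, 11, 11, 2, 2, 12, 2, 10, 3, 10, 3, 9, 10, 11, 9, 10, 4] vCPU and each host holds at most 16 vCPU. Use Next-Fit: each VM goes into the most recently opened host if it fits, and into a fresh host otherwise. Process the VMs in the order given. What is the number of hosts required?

10 vCPU → host 1 (remaining 6 vCPU)
2 vCPU → host 1 (remaining 4 vCPU)
11 vCPU → host 2 (remaining 5 vCPU)
11 vCPU → host 3 (remaining 5 vCPU)
2 vCPU → host 3 (remaining 3 vCPU)
2 vCPU → host 3 (remaining 1 vCPU)
12 vCPU → host 4 (remaining 4 vCPU)
2 vCPU → host 4 (remaining 2 vCPU)
10 vCPU → host 5 (remaining 6 vCPU)
3 vCPU → host 5 (remaining 3 vCPU)
10 vCPU → host 6 (remaining 6 vCPU)
3 vCPU → host 6 (remaining 3 vCPU)
9 vCPU → host 7 (remaining 7 vCPU)
10 vCPU → host 8 (remaining 6 vCPU)
11 vCPU → host 9 (remaining 5 vCPU)
9 vCPU → host 10 (remaining 7 vCPU)
10 vCPU → host 11 (remaining 6 vCPU)
4 vCPU → host 11 (remaining 2 vCPU)

11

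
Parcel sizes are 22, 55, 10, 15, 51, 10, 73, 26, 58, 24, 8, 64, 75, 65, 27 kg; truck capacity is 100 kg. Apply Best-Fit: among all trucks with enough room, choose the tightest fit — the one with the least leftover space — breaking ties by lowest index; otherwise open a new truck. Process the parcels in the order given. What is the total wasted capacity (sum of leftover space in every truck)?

truck 1: place 22 kg, 78 kg left
truck 1: place 55 kg, 23 kg left
truck 1: place 10 kg, 13 kg left
truck 2: place 15 kg, 85 kg left
truck 2: place 51 kg, 34 kg left
truck 1: place 10 kg, 3 kg left
truck 3: place 73 kg, 27 kg left
truck 3: place 26 kg, 1 kg left
truck 4: place 58 kg, 42 kg left
truck 2: place 24 kg, 10 kg left
truck 2: place 8 kg, 2 kg left
truck 5: place 64 kg, 36 kg left
truck 6: place 75 kg, 25 kg left
truck 7: place 65 kg, 35 kg left
truck 7: place 27 kg, 8 kg left
7 trucks × 100 kg = 700 kg; used 583 kg; unused 117 kg.

117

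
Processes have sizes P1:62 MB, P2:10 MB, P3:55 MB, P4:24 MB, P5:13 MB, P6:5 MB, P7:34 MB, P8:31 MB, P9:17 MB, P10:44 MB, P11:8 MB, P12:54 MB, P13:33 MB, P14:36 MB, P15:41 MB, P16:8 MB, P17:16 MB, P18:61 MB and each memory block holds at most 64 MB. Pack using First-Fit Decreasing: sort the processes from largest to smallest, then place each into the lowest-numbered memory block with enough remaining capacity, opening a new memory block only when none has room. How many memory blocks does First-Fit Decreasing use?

9

Sorted descending: 62, 61, 55, 54, 44, 41, 36, 34, 33, 31, 24, 17, 16, 13, 10, 8, 8, 5.
Put 62 MB in memory block 1; 2 MB remain.
Put 61 MB in memory block 2; 3 MB remain.
Put 55 MB in memory block 3; 9 MB remain.
Put 54 MB in memory block 4; 10 MB remain.
Put 44 MB in memory block 5; 20 MB remain.
Put 41 MB in memory block 6; 23 MB remain.
Put 36 MB in memory block 7; 28 MB remain.
Put 34 MB in memory block 8; 30 MB remain.
Put 33 MB in memory block 9; 31 MB remain.
Put 31 MB in memory block 9; 0 MB remain.
Put 24 MB in memory block 7; 4 MB remain.
Put 17 MB in memory block 5; 3 MB remain.
Put 16 MB in memory block 6; 7 MB remain.
Put 13 MB in memory block 8; 17 MB remain.
Put 10 MB in memory block 4; 0 MB remain.
Put 8 MB in memory block 3; 1 MB remain.
Put 8 MB in memory block 8; 9 MB remain.
Put 5 MB in memory block 6; 2 MB remain.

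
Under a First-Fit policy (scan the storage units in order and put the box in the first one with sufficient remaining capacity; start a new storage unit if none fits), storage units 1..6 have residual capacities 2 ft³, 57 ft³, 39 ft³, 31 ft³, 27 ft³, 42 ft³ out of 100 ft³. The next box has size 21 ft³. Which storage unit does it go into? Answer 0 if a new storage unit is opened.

Storage units with room: storage unit 2 (57 ft³), storage unit 3 (39 ft³), storage unit 4 (31 ft³), storage unit 5 (27 ft³), storage unit 6 (42 ft³).
The first with room is storage unit 2.

2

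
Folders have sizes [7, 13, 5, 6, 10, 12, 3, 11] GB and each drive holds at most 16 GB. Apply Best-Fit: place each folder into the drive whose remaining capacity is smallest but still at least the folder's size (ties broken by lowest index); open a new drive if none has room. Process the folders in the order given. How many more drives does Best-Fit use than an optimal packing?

0

Best-Fit: [7,5] [13,3] [6,10] [12] [11] → 5 drives.
Total size 67 GB; any packing needs at least ⌈67/16⌉ = 5 drives.
So 5 is already optimal.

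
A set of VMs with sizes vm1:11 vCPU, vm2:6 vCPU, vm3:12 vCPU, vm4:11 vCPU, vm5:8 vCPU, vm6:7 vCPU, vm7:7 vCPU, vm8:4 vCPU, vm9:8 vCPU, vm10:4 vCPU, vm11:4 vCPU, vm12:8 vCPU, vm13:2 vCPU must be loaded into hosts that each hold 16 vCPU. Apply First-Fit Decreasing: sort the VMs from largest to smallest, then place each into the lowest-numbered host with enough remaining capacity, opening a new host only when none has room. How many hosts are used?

Sorted descending: 12, 11, 11, 8, 8, 8, 7, 7, 6, 4, 4, 4, 2.
host 1: place 12 vCPU, 4 vCPU left
host 2: place 11 vCPU, 5 vCPU left
host 3: place 11 vCPU, 5 vCPU left
host 4: place 8 vCPU, 8 vCPU left
host 4: place 8 vCPU, 0 vCPU left
host 5: place 8 vCPU, 8 vCPU left
host 5: place 7 vCPU, 1 vCPU left
host 6: place 7 vCPU, 9 vCPU left
host 6: place 6 vCPU, 3 vCPU left
host 1: place 4 vCPU, 0 vCPU left
host 2: place 4 vCPU, 1 vCPU left
host 3: place 4 vCPU, 1 vCPU left
host 6: place 2 vCPU, 1 vCPU left

6 hosts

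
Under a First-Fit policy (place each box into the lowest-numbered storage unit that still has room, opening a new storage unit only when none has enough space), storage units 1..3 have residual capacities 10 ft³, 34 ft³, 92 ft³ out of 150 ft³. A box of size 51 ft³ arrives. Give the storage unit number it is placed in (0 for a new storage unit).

3

Storage units with room: storage unit 3 (92 ft³).
The first with room is storage unit 3.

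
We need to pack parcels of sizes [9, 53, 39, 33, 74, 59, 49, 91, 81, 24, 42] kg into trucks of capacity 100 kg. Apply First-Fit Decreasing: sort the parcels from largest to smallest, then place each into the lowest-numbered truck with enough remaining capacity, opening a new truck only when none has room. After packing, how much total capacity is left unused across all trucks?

Sorted descending: 91, 81, 74, 59, 53, 49, 42, 39, 33, 24, 9.
Put 91 kg in truck 1; 9 kg remain.
Put 81 kg in truck 2; 19 kg remain.
Put 74 kg in truck 3; 26 kg remain.
Put 59 kg in truck 4; 41 kg remain.
Put 53 kg in truck 5; 47 kg remain.
Put 49 kg in truck 6; 51 kg remain.
Put 42 kg in truck 5; 5 kg remain.
Put 39 kg in truck 4; 2 kg remain.
Put 33 kg in truck 6; 18 kg remain.
Put 24 kg in truck 3; 2 kg remain.
Put 9 kg in truck 1; 0 kg remain.
6 trucks × 100 kg = 600 kg; used 554 kg; unused 46 kg.

46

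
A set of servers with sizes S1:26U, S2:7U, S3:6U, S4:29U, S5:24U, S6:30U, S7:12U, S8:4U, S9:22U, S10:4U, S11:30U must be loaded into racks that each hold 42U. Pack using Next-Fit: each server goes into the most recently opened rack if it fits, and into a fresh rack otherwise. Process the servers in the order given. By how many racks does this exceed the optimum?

0

Next-Fit: [26,7,6] [29] [24] [30,12] [4,22,4] [30] → 6 racks.
6 servers exceed 21U (half the capacity), and no two of those can share a rack, so at least 6 racks are needed.
So 6 is already optimal.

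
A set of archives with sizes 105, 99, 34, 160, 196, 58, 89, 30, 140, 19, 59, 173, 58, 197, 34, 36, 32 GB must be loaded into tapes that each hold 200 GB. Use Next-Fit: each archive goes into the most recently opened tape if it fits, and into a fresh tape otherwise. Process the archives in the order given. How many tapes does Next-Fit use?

Put 105 GB in tape 1; 95 GB remain.
Put 99 GB in tape 2; 101 GB remain.
Put 34 GB in tape 2; 67 GB remain.
Put 160 GB in tape 3; 40 GB remain.
Put 196 GB in tape 4; 4 GB remain.
Put 58 GB in tape 5; 142 GB remain.
Put 89 GB in tape 5; 53 GB remain.
Put 30 GB in tape 5; 23 GB remain.
Put 140 GB in tape 6; 60 GB remain.
Put 19 GB in tape 6; 41 GB remain.
Put 59 GB in tape 7; 141 GB remain.
Put 173 GB in tape 8; 27 GB remain.
Put 58 GB in tape 9; 142 GB remain.
Put 197 GB in tape 10; 3 GB remain.
Put 34 GB in tape 11; 166 GB remain.
Put 36 GB in tape 11; 130 GB remain.
Put 32 GB in tape 11; 98 GB remain.
Final tapes: [105] [99,34] [160] [196] [58,89,30] [140,19] [59] [173] [58] [197] [34,36,32].

11 tapes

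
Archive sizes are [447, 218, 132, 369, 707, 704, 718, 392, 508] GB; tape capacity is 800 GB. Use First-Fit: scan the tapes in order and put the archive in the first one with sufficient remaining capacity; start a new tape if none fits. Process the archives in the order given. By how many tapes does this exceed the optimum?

0

First-Fit: [447,218,132] [369,392] [707] [704] [718] [508] → 6 tapes.
Total size 4195 GB; any packing needs at least ⌈4195/800⌉ = 6 tapes.
So 6 is already optimal.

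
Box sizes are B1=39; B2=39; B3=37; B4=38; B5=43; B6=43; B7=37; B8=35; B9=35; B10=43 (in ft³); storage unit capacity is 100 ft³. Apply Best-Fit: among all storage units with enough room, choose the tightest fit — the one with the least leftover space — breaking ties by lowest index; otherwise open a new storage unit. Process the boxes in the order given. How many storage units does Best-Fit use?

5

B1 (39 ft³) → storage unit 1 (remaining 61 ft³)
B2 (39 ft³) → storage unit 1 (remaining 22 ft³)
B3 (37 ft³) → storage unit 2 (remaining 63 ft³)
B4 (38 ft³) → storage unit 2 (remaining 25 ft³)
B5 (43 ft³) → storage unit 3 (remaining 57 ft³)
B6 (43 ft³) → storage unit 3 (remaining 14 ft³)
B7 (37 ft³) → storage unit 4 (remaining 63 ft³)
B8 (35 ft³) → storage unit 4 (remaining 28 ft³)
B9 (35 ft³) → storage unit 5 (remaining 65 ft³)
B10 (43 ft³) → storage unit 5 (remaining 22 ft³)
Final storage units: [39,39] [37,38] [43,43] [37,35] [35,43].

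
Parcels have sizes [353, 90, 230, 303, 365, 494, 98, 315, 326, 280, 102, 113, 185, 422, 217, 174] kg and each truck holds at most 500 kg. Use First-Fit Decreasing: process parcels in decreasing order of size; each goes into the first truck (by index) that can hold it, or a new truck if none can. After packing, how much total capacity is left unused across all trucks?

433

Sorted descending: 494, 422, 365, 353, 326, 315, 303, 280, 230, 217, 185, 174, 113, 102, 98, 90.
Put 494 kg in truck 1; 6 kg remain.
Put 422 kg in truck 2; 78 kg remain.
Put 365 kg in truck 3; 135 kg remain.
Put 353 kg in truck 4; 147 kg remain.
Put 326 kg in truck 5; 174 kg remain.
Put 315 kg in truck 6; 185 kg remain.
Put 303 kg in truck 7; 197 kg remain.
Put 280 kg in truck 8; 220 kg remain.
Put 230 kg in truck 9; 270 kg remain.
Put 217 kg in truck 8; 3 kg remain.
Put 185 kg in truck 6; 0 kg remain.
Put 174 kg in truck 5; 0 kg remain.
Put 113 kg in truck 3; 22 kg remain.
Put 102 kg in truck 4; 45 kg remain.
Put 98 kg in truck 7; 99 kg remain.
Put 90 kg in truck 7; 9 kg remain.
9 trucks × 500 kg = 4500 kg; used 4067 kg; unused 433 kg.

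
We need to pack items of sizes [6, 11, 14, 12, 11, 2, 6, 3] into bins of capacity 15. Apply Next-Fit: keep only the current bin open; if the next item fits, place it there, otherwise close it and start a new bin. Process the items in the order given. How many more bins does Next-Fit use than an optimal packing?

1

Next-Fit: [6] [11] [14] [12] [11,2] [6,3] → 6 bins.
Total size 65; any packing needs at least ⌈65/15⌉ = 5 bins.
An optimal packing achieves that bound: [14] [12,3] [11,2] [11] [6,6] → 5 bins.
Excess: 6 − 5 = 1.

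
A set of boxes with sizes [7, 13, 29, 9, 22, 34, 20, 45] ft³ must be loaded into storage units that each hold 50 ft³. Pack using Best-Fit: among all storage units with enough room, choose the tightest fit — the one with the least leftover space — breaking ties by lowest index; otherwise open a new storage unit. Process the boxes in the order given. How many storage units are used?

storage unit 1: place 7 ft³, 43 ft³ left
storage unit 1: place 13 ft³, 30 ft³ left
storage unit 1: place 29 ft³, 1 ft³ left
storage unit 2: place 9 ft³, 41 ft³ left
storage unit 2: place 22 ft³, 19 ft³ left
storage unit 3: place 34 ft³, 16 ft³ left
storage unit 4: place 20 ft³, 30 ft³ left
storage unit 5: place 45 ft³, 5 ft³ left

5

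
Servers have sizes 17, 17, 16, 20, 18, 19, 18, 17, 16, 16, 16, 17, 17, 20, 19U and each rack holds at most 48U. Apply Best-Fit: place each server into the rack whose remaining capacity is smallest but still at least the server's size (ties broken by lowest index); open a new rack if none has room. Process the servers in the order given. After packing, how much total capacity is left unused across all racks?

73

17U → rack 1 (remaining 31U)
17U → rack 1 (remaining 14U)
16U → rack 2 (remaining 32U)
20U → rack 2 (remaining 12U)
18U → rack 3 (remaining 30U)
19U → rack 3 (remaining 11U)
18U → rack 4 (remaining 30U)
17U → rack 4 (remaining 13U)
16U → rack 5 (remaining 32U)
16U → rack 5 (remaining 16U)
16U → rack 5 (remaining 0U)
17U → rack 6 (remaining 31U)
17U → rack 6 (remaining 14U)
20U → rack 7 (remaining 28U)
19U → rack 7 (remaining 9U)
7 racks × 48U = 336U; used 263U; unused 73U.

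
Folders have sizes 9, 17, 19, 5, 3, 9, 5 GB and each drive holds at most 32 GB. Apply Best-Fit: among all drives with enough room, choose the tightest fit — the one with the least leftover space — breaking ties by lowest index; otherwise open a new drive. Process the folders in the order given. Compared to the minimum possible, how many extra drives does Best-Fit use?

Best-Fit: [9,17,5] [19,3,9] [5] → 3 drives.
Total size 67 GB; any packing needs at least ⌈67/32⌉ = 3 drives.
So 3 is already optimal.

0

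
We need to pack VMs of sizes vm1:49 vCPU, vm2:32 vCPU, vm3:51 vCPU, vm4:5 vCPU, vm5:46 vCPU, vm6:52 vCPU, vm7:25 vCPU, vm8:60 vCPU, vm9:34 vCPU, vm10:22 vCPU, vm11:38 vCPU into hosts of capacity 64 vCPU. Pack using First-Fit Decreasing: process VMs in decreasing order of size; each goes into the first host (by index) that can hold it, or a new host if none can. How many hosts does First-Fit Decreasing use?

Sorted descending: 60, 52, 51, 49, 46, 38, 34, 32, 25, 22, 5.
60 vCPU → host 1 (remaining 4 vCPU)
52 vCPU → host 2 (remaining 12 vCPU)
51 vCPU → host 3 (remaining 13 vCPU)
49 vCPU → host 4 (remaining 15 vCPU)
46 vCPU → host 5 (remaining 18 vCPU)
38 vCPU → host 6 (remaining 26 vCPU)
34 vCPU → host 7 (remaining 30 vCPU)
32 vCPU → host 8 (remaining 32 vCPU)
25 vCPU → host 6 (remaining 1 vCPU)
22 vCPU → host 7 (remaining 8 vCPU)
5 vCPU → host 2 (remaining 7 vCPU)

8 hosts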